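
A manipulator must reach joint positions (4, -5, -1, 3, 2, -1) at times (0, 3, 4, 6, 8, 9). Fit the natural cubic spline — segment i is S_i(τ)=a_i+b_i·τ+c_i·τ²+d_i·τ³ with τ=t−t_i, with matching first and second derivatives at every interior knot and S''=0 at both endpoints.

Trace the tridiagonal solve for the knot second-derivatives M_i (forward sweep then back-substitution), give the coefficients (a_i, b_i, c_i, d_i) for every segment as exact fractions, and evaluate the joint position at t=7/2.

Δ: Δ0=-3, Δ1=4, Δ2=2, Δ3=-1/2, Δ4=-3
row 1: diag=8, rhs=42; c'=1/8, d'=21/4
row 2: denom=6−1·1/8=47/8; d'=(-12−1·21/4)/(47/8)=-138/47
row 3: denom=8−2·16/47=344/47; d'=(-15−2·-138/47)/(344/47)=-429/344
row 4: denom=6−2·47/172=469/86; d'=(-15−2·-429/344)/(469/86)=-2151/938
back: M4=-2151/938
back: M3=-429/344−47/172·-2151/938=-291/469
back: M2=-138/47−16/47·-291/469=-1278/469
back: M1=21/4−1/8·-1278/469=2622/469
M: M0=0, M1=2622/469, M2=-1278/469, M3=-291/469, M4=-2151/938, M5=0
seg 0: a=4, c=M0/2=0, d=(M1−M0)/(6·3)=437/1407, b=Δ0−h0·(2M0+M1)/6=-2718/469
seg 1: a=-5, c=M1/2=1311/469, d=(M2−M1)/(6·1)=-650/469, b=Δ1−h1·(2M1+M2)/6=1215/469
seg 2: a=-1, c=M2/2=-639/469, d=(M3−M2)/(6·2)=47/268, b=Δ2−h2·(2M2+M3)/6=1887/469
seg 3: a=3, c=M3/2=-291/938, d=(M4−M3)/(6·2)=-523/3752, b=Δ3−h3·(2M3+M4)/6=318/469
seg 4: a=2, c=M4/2=-2151/1876, d=(M5−M4)/(6·1)=717/1876, b=Δ4−h4·(2M4+M5)/6=-2097/938
t_q=7/2 → seg 1, τ=1/2; S=-5+1215/469·τ+1311/469·τ²+-650/469·τ³=-213/67

  seg 0: a=4 b=-2718/469 c=0 d=437/1407
  seg 1: a=-5 b=1215/469 c=1311/469 d=-650/469
  seg 2: a=-1 b=1887/469 c=-639/469 d=47/268
  seg 3: a=3 b=318/469 c=-291/938 d=-523/3752
  seg 4: a=2 b=-2097/938 c=-2151/1876 d=717/1876
S(7/2) = -213/67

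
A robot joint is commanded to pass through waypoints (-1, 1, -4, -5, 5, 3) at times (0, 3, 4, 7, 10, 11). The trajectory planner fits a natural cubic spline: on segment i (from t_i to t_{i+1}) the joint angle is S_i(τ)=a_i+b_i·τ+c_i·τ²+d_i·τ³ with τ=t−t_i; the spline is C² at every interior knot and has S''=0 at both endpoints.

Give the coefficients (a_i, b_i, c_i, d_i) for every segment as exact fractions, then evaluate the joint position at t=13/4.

  seg 0: a=-1 b=1632/545 c=0 d=-3806/14715
  seg 1: a=1 b=-2174/545 c=-3806/1635 d=2153/1635
  seg 2: a=-4 b=-1535/327 c=2653/1635 d=-829/14715
  seg 3: a=-5 b=5756/1635 c=608/545 d=-214/545
  seg 4: a=5 b=-634/1635 c=-1318/545 d=1318/1635
S(13/4) = -4261/34880

Δ: Δ0=2/3, Δ1=-5, Δ2=-1/3, Δ3=10/3, Δ4=-2
row 1: diag=8, rhs=-34; c'=1/8, d'=-17/4
row 2: denom=8−1·1/8=63/8; d'=(28−1·-17/4)/(63/8)=86/21
row 3: denom=12−3·8/21=76/7; d'=(22−3·86/21)/(76/7)=17/19
row 4: denom=8−3·21/76=545/76; d'=(-32−3·17/19)/(545/76)=-2636/545
back: M4=-2636/545
back: M3=17/19−21/76·-2636/545=1216/545
back: M2=86/21−8/21·1216/545=5306/1635
back: M1=-17/4−1/8·5306/1635=-7612/1635
M: M0=0, M1=-7612/1635, M2=5306/1635, M3=1216/545, M4=-2636/545, M5=0
seg 0: a=-1, c=M0/2=0, d=(M1−M0)/(6·3)=-3806/14715, b=Δ0−h0·(2M0+M1)/6=1632/545
seg 1: a=1, c=M1/2=-3806/1635, d=(M2−M1)/(6·1)=2153/1635, b=Δ1−h1·(2M1+M2)/6=-2174/545
seg 2: a=-4, c=M2/2=2653/1635, d=(M3−M2)/(6·3)=-829/14715, b=Δ2−h2·(2M2+M3)/6=-1535/327
seg 3: a=-5, c=M3/2=608/545, d=(M4−M3)/(6·3)=-214/545, b=Δ3−h3·(2M3+M4)/6=5756/1635
seg 4: a=5, c=M4/2=-1318/545, d=(M5−M4)/(6·1)=1318/1635, b=Δ4−h4·(2M4+M5)/6=-634/1635
t_q=13/4 → seg 1, τ=1/4; S=1+-2174/545·τ+-3806/1635·τ²+2153/1635·τ³=-4261/34880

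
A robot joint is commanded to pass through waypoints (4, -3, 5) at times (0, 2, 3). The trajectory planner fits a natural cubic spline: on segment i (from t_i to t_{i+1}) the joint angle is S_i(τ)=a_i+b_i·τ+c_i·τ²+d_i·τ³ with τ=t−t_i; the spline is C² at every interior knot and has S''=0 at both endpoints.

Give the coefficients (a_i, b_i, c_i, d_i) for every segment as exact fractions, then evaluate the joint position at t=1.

  seg 0: a=4 b=-22/3 c=0 d=23/24
  seg 1: a=-3 b=25/6 c=23/4 d=-23/12
S(1) = -19/8

Δ: Δ0=-7/2, Δ1=8
row 1: diag=6, rhs=69; c'=1/6, d'=23/2
back: M1=23/2
M: M0=0, M1=23/2, M2=0
seg 0: a=4, c=M0/2=0, d=(M1−M0)/(6·2)=23/24, b=Δ0−h0·(2M0+M1)/6=-22/3
seg 1: a=-3, c=M1/2=23/4, d=(M2−M1)/(6·1)=-23/12, b=Δ1−h1·(2M1+M2)/6=25/6
t_q=1 → seg 0, τ=1; S=4+-22/3·τ+0·τ²+23/24·τ³=-19/8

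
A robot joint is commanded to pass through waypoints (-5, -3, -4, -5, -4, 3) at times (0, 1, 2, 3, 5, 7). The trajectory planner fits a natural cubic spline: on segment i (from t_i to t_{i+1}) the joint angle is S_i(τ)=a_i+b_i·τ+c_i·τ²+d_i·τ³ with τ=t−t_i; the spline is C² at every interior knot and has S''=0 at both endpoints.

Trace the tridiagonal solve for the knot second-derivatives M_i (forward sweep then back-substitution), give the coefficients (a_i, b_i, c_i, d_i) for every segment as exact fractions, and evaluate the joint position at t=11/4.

Δ: Δ0=2, Δ1=-1, Δ2=-1, Δ3=1/2, Δ4=7/2
row 1: diag=4, rhs=-18; c'=1/4, d'=-9/2
row 2: denom=4−1·1/4=15/4; d'=(0−1·-9/2)/(15/4)=6/5
row 3: denom=6−1·4/15=86/15; d'=(9−1·6/5)/(86/15)=117/86
row 4: denom=8−2·15/43=314/43; d'=(18−2·117/86)/(314/43)=657/314
back: M4=657/314
back: M3=117/86−15/43·657/314=99/157
back: M2=6/5−4/15·99/157=162/157
back: M1=-9/2−1/4·162/157=-747/157
M: M0=0, M1=-747/157, M2=162/157, M3=99/157, M4=657/314, M5=0
seg 0: a=-5, c=M0/2=0, d=(M1−M0)/(6·1)=-249/314, b=Δ0−h0·(2M0+M1)/6=877/314
seg 1: a=-3, c=M1/2=-747/314, d=(M2−M1)/(6·1)=303/314, b=Δ1−h1·(2M1+M2)/6=65/157
seg 2: a=-4, c=M2/2=81/157, d=(M3−M2)/(6·1)=-21/314, b=Δ2−h2·(2M2+M3)/6=-455/314
seg 3: a=-5, c=M3/2=99/314, d=(M4−M3)/(6·2)=153/1256, b=Δ3−h3·(2M3+M4)/6=-97/157
seg 4: a=-4, c=M4/2=657/628, d=(M5−M4)/(6·2)=-219/1256, b=Δ4−h4·(2M4+M5)/6=661/314
t_q=11/4 → seg 2, τ=3/4; S=-4+-455/314·τ+81/157·τ²+-21/314·τ³=-96959/20096

  seg 0: a=-5 b=877/314 c=0 d=-249/314
  seg 1: a=-3 b=65/157 c=-747/314 d=303/314
  seg 2: a=-4 b=-455/314 c=81/157 d=-21/314
  seg 3: a=-5 b=-97/157 c=99/314 d=153/1256
  seg 4: a=-4 b=661/314 c=657/628 d=-219/1256
S(11/4) = -96959/20096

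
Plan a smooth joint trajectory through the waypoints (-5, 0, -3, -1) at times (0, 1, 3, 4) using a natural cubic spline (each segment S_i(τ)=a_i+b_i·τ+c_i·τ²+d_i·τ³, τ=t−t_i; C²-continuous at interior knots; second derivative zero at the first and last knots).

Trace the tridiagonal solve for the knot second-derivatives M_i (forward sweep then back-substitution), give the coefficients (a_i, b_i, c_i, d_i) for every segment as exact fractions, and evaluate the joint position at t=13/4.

  seg 0: a=-5 b=103/16 c=0 d=-23/16
  seg 1: a=0 b=17/8 c=-69/16 d=5/4
  seg 2: a=-3 b=-1/8 c=51/16 d=-17/16
S(13/4) = -2917/1024

Δ: Δ0=5, Δ1=-3/2, Δ2=2
row 1: diag=6, rhs=-39; c'=1/3, d'=-13/2
row 2: denom=6−2·1/3=16/3; d'=(21−2·-13/2)/(16/3)=51/8
back: M2=51/8
back: M1=-13/2−1/3·51/8=-69/8
M: M0=0, M1=-69/8, M2=51/8, M3=0
seg 0: a=-5, c=M0/2=0, d=(M1−M0)/(6·1)=-23/16, b=Δ0−h0·(2M0+M1)/6=103/16
seg 1: a=0, c=M1/2=-69/16, d=(M2−M1)/(6·2)=5/4, b=Δ1−h1·(2M1+M2)/6=17/8
seg 2: a=-3, c=M2/2=51/16, d=(M3−M2)/(6·1)=-17/16, b=Δ2−h2·(2M2+M3)/6=-1/8
t_q=13/4 → seg 2, τ=1/4; S=-3+-1/8·τ+51/16·τ²+-17/16·τ³=-2917/1024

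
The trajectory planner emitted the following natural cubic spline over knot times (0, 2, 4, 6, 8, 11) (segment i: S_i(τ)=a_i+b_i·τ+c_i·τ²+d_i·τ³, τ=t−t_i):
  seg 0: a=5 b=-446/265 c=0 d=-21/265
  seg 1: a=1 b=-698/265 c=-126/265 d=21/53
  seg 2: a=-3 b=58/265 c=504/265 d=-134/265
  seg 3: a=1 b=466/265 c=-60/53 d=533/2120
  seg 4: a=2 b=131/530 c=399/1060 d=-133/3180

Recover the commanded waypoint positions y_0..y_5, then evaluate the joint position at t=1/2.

y_0 = S_0(0) = a_0 = 5
y_1 = S_1(0) = a_1 = 1
y_2 = S_2(0) = a_2 = -3
y_3 = S_3(0) = a_3 = 1
y_4 = S_4(0) = a_4 = 2
y_5 = S_4(3) = 5
t_q=1/2 is in segment 0 (τ=1/2); S_0(τ)=1759/424

y_0=5 y_1=1 y_2=-3 y_3=1 y_4=2 y_5=5
S(1/2) = 1759/424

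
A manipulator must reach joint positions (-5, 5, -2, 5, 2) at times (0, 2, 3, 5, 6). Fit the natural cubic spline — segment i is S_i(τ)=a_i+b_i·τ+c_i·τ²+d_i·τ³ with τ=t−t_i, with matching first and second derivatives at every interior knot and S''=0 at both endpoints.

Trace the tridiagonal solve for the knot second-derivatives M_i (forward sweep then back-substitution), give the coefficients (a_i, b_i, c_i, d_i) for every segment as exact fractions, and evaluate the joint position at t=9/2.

  seg 0: a=-5 b=925/93 c=0 d=-115/93
  seg 1: a=5 b=-455/93 c=-230/31 d=494/93
  seg 2: a=-2 b=-353/93 c=264/31 d=-1811/744
  seg 3: a=5 b=197/186 c=-755/124 d=755/372
S(9/2) = 6453/1984

Δ: Δ0=5, Δ1=-7, Δ2=7/2, Δ3=-3
row 1: diag=6, rhs=-72; c'=1/6, d'=-12
row 2: denom=6−1·1/6=35/6; d'=(63−1·-12)/(35/6)=90/7
row 3: denom=6−2·12/35=186/35; d'=(-39−2·90/7)/(186/35)=-755/62
back: M3=-755/62
back: M2=90/7−12/35·-755/62=528/31
back: M1=-12−1/6·528/31=-460/31
M: M0=0, M1=-460/31, M2=528/31, M3=-755/62, M4=0
seg 0: a=-5, c=M0/2=0, d=(M1−M0)/(6·2)=-115/93, b=Δ0−h0·(2M0+M1)/6=925/93
seg 1: a=5, c=M1/2=-230/31, d=(M2−M1)/(6·1)=494/93, b=Δ1−h1·(2M1+M2)/6=-455/93
seg 2: a=-2, c=M2/2=264/31, d=(M3−M2)/(6·2)=-1811/744, b=Δ2−h2·(2M2+M3)/6=-353/93
seg 3: a=5, c=M3/2=-755/124, d=(M4−M3)/(6·1)=755/372, b=Δ3−h3·(2M3+M4)/6=197/186
t_q=9/2 → seg 2, τ=3/2; S=-2+-353/93·τ+264/31·τ²+-1811/744·τ³=6453/1984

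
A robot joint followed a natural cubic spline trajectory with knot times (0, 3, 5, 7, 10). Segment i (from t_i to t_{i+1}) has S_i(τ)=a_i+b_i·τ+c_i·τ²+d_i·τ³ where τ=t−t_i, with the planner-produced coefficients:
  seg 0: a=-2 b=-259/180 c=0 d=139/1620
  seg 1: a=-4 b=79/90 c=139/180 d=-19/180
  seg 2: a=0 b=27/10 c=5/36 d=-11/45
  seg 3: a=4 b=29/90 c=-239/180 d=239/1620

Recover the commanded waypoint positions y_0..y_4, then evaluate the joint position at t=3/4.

y_0=-2 y_1=-4 y_2=0 y_3=4 y_4=-3
S(3/4) = -779/256

y_0 = S_0(0) = a_0 = -2
y_1 = S_1(0) = a_1 = -4
y_2 = S_2(0) = a_2 = 0
y_3 = S_3(0) = a_3 = 4
y_4 = S_3(3) = -3
t_q=3/4 is in segment 0 (τ=3/4); S_0(τ)=-779/256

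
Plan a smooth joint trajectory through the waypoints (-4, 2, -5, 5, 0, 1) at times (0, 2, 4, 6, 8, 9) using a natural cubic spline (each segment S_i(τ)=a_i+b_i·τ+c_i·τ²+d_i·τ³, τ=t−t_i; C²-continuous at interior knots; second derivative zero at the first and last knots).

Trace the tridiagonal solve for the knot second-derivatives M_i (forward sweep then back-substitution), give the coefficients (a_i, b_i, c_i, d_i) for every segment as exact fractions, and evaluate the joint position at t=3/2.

Δ: Δ0=3, Δ1=-7/2, Δ2=5, Δ3=-5/2, Δ4=1
row 1: diag=8, rhs=-39; c'=1/4, d'=-39/8
row 2: denom=8−2·1/4=15/2; d'=(51−2·-39/8)/(15/2)=81/10
row 3: denom=8−2·4/15=112/15; d'=(-45−2·81/10)/(112/15)=-459/56
row 4: denom=6−2·15/56=153/28; d'=(21−2·-459/56)/(153/28)=349/51
back: M4=349/51
back: M3=-459/56−15/56·349/51=-341/34
back: M2=81/10−4/15·-341/34=1099/102
back: M1=-39/8−1/4·1099/102=-386/51
M: M0=0, M1=-386/51, M2=1099/102, M3=-341/34, M4=349/51, M5=0
seg 0: a=-4, c=M0/2=0, d=(M1−M0)/(6·2)=-193/306, b=Δ0−h0·(2M0+M1)/6=845/153
seg 1: a=2, c=M1/2=-193/51, d=(M2−M1)/(6·2)=1871/1224, b=Δ1−h1·(2M1+M2)/6=-313/153
seg 2: a=-5, c=M2/2=1099/204, d=(M3−M2)/(6·2)=-1061/612, b=Δ2−h2·(2M2+M3)/6=355/306
seg 3: a=5, c=M3/2=-341/68, d=(M4−M3)/(6·2)=1721/1224, b=Δ3−h3·(2M3+M4)/6=583/306
seg 4: a=0, c=M4/2=349/102, d=(M5−M4)/(6·1)=-349/306, b=Δ4−h4·(2M4+M5)/6=-196/153
t_q=3/2 → seg 0, τ=3/2; S=-4+845/153·τ+0·τ²+-193/306·τ³=1759/816

  seg 0: a=-4 b=845/153 c=0 d=-193/306
  seg 1: a=2 b=-313/153 c=-193/51 d=1871/1224
  seg 2: a=-5 b=355/306 c=1099/204 d=-1061/612
  seg 3: a=5 b=583/306 c=-341/68 d=1721/1224
  seg 4: a=0 b=-196/153 c=349/102 d=-349/306
S(3/2) = 1759/816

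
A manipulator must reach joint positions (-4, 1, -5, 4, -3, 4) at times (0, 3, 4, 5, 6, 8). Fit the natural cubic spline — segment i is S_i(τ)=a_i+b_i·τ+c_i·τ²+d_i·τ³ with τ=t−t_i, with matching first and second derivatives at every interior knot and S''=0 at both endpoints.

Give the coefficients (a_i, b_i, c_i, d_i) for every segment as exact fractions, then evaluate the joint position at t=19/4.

Δ: Δ0=5/3, Δ1=-6, Δ2=9, Δ3=-7, Δ4=7/2
row 1: diag=8, rhs=-46; c'=1/8, d'=-23/4
row 2: denom=4−1·1/8=31/8; d'=(90−1·-23/4)/(31/8)=766/31
row 3: denom=4−1·8/31=116/31; d'=(-96−1·766/31)/(116/31)=-1871/58
row 4: denom=6−1·31/116=665/116; d'=(63−1·-1871/58)/(665/116)=2210/133
back: M4=2210/133
back: M3=-1871/58−31/116·2210/133=-4881/133
back: M2=766/31−8/31·-4881/133=4546/133
back: M1=-23/4−1/8·4546/133=-1333/133
M: M0=0, M1=-1333/133, M2=4546/133, M3=-4881/133, M4=2210/133, M5=0
seg 0: a=-4, c=M0/2=0, d=(M1−M0)/(6·3)=-1333/2394, b=Δ0−h0·(2M0+M1)/6=5329/798
seg 1: a=1, c=M1/2=-1333/266, d=(M2−M1)/(6·1)=5879/798, b=Δ1−h1·(2M1+M2)/6=-3334/399
seg 2: a=-5, c=M2/2=2273/133, d=(M3−M2)/(6·1)=-9427/798, b=Δ2−h2·(2M2+M3)/6=2971/798
seg 3: a=4, c=M3/2=-4881/266, d=(M4−M3)/(6·1)=1013/114, b=Δ3−h3·(2M3+M4)/6=983/399
seg 4: a=-3, c=M4/2=1105/133, d=(M5−M4)/(6·2)=-1105/798, b=Δ4−h4·(2M4+M5)/6=-6047/798
t_q=19/4 → seg 2, τ=3/4; S=-5+2971/798·τ+2273/133·τ²+-9427/798·τ³=41229/17024

  seg 0: a=-4 b=5329/798 c=0 d=-1333/2394
  seg 1: a=1 b=-3334/399 c=-1333/266 d=5879/798
  seg 2: a=-5 b=2971/798 c=2273/133 d=-9427/798
  seg 3: a=4 b=983/399 c=-4881/266 d=1013/114
  seg 4: a=-3 b=-6047/798 c=1105/133 d=-1105/798
S(19/4) = 41229/17024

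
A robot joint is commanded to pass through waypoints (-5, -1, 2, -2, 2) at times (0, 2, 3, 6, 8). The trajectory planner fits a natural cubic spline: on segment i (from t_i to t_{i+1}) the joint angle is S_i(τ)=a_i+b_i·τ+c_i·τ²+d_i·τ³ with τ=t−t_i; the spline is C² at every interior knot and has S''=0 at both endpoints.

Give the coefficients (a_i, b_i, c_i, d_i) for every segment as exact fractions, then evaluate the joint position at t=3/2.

Δ: Δ0=2, Δ1=3, Δ2=-4/3, Δ3=2
row 1: diag=6, rhs=6; c'=1/6, d'=1
row 2: denom=8−1·1/6=47/6; d'=(-26−1·1)/(47/6)=-162/47
row 3: denom=10−3·18/47=416/47; d'=(20−3·-162/47)/(416/47)=713/208
back: M3=713/208
back: M2=-162/47−18/47·713/208=-495/104
back: M1=1−1/6·-495/104=373/208
M: M0=0, M1=373/208, M2=-495/104, M3=713/208, M4=0
seg 0: a=-5, c=M0/2=0, d=(M1−M0)/(6·2)=373/2496, b=Δ0−h0·(2M0+M1)/6=875/624
seg 1: a=-1, c=M1/2=373/416, d=(M2−M1)/(6·1)=-1363/1248, b=Δ1−h1·(2M1+M2)/6=997/312
seg 2: a=2, c=M2/2=-495/208, d=(M3−M2)/(6·3)=131/288, b=Δ2−h2·(2M2+M3)/6=2137/1248
seg 3: a=-2, c=M3/2=713/416, d=(M4−M3)/(6·2)=-713/2496, b=Δ3−h3·(2M3+M4)/6=-89/312
t_q=3/2 → seg 0, τ=3/2; S=-5+875/624·τ+0·τ²+373/2496·τ³=-15923/6656

  seg 0: a=-5 b=875/624 c=0 d=373/2496
  seg 1: a=-1 b=997/312 c=373/416 d=-1363/1248
  seg 2: a=2 b=2137/1248 c=-495/208 d=131/288
  seg 3: a=-2 b=-89/312 c=713/416 d=-713/2496
S(3/2) = -15923/6656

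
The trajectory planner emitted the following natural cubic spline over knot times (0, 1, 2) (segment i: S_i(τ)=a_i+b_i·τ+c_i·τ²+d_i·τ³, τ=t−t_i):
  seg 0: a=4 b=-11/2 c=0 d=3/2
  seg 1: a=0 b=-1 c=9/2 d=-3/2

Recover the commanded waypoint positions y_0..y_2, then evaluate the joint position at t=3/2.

y_0=4 y_1=0 y_2=2
S(3/2) = 7/16

y_0 = S_0(0) = a_0 = 4
y_1 = S_1(0) = a_1 = 0
y_2 = S_1(1) = 2
t_q=3/2 is in segment 1 (τ=1/2); S_1(τ)=7/16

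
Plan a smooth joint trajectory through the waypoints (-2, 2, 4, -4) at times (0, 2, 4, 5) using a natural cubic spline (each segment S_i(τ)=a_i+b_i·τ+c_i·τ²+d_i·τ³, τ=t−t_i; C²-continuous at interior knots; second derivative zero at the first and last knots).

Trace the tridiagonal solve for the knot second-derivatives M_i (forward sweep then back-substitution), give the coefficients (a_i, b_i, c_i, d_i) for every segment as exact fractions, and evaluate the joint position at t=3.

Δ: Δ0=2, Δ1=1, Δ2=-8
row 1: diag=8, rhs=-6; c'=1/4, d'=-3/4
row 2: denom=6−2·1/4=11/2; d'=(-54−2·-3/4)/(11/2)=-105/11
back: M2=-105/11
back: M1=-3/4−1/4·-105/11=18/11
M: M0=0, M1=18/11, M2=-105/11, M3=0
seg 0: a=-2, c=M0/2=0, d=(M1−M0)/(6·2)=3/22, b=Δ0−h0·(2M0+M1)/6=16/11
seg 1: a=2, c=M1/2=9/11, d=(M2−M1)/(6·2)=-41/44, b=Δ1−h1·(2M1+M2)/6=34/11
seg 2: a=4, c=M2/2=-105/22, d=(M3−M2)/(6·1)=35/22, b=Δ2−h2·(2M2+M3)/6=-53/11
t_q=3 → seg 1, τ=1; S=2+34/11·τ+9/11·τ²+-41/44·τ³=219/44

  seg 0: a=-2 b=16/11 c=0 d=3/22
  seg 1: a=2 b=34/11 c=9/11 d=-41/44
  seg 2: a=4 b=-53/11 c=-105/22 d=35/22
S(3) = 219/44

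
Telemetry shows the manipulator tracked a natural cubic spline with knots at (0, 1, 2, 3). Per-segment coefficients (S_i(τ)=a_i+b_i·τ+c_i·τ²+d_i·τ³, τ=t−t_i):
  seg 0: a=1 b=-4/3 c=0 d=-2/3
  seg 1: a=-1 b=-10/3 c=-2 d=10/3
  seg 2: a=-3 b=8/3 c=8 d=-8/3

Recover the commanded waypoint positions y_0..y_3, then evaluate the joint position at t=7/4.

y_0 = S_0(0) = a_0 = 1
y_1 = S_1(0) = a_1 = -1
y_2 = S_2(0) = a_2 = -3
y_3 = S_2(1) = 5
t_q=7/4 is in segment 1 (τ=3/4); S_1(τ)=-103/32

y_0=1 y_1=-1 y_2=-3 y_3=5
S(7/4) = -103/32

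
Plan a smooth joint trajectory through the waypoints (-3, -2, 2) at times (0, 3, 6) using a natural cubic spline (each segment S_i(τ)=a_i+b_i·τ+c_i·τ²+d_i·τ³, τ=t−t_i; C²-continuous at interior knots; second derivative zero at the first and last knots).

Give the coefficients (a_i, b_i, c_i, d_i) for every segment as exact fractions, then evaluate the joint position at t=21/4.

Δ: Δ0=1/3, Δ1=4/3
row 1: diag=12, rhs=6; c'=1/4, d'=1/2
back: M1=1/2
M: M0=0, M1=1/2, M2=0
seg 0: a=-3, c=M0/2=0, d=(M1−M0)/(6·3)=1/36, b=Δ0−h0·(2M0+M1)/6=1/12
seg 1: a=-2, c=M1/2=1/4, d=(M2−M1)/(6·3)=-1/36, b=Δ1−h1·(2M1+M2)/6=5/6
t_q=21/4 → seg 1, τ=9/4; S=-2+5/6·τ+1/4·τ²+-1/36·τ³=211/256

  seg 0: a=-3 b=1/12 c=0 d=1/36
  seg 1: a=-2 b=5/6 c=1/4 d=-1/36
S(21/4) = 211/256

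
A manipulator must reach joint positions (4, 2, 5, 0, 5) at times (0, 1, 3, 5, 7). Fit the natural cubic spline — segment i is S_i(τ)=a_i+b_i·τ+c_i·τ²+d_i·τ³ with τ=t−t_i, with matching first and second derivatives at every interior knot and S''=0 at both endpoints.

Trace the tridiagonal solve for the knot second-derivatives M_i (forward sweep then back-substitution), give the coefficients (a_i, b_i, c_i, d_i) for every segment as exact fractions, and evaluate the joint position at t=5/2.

Δ: Δ0=-2, Δ1=3/2, Δ2=-5/2, Δ3=5/2
row 1: diag=6, rhs=21; c'=1/3, d'=7/2
row 2: denom=8−2·1/3=22/3; d'=(-24−2·7/2)/(22/3)=-93/22
row 3: denom=8−2·3/11=82/11; d'=(30−2·-93/22)/(82/11)=423/82
back: M3=423/82
back: M2=-93/22−3/11·423/82=-231/41
back: M1=7/2−1/3·-231/41=441/82
M: M0=0, M1=441/82, M2=-231/41, M3=423/82, M4=0
seg 0: a=4, c=M0/2=0, d=(M1−M0)/(6·1)=147/164, b=Δ0−h0·(2M0+M1)/6=-475/164
seg 1: a=2, c=M1/2=441/164, d=(M2−M1)/(6·2)=-301/328, b=Δ1−h1·(2M1+M2)/6=-17/82
seg 2: a=5, c=M2/2=-231/82, d=(M3−M2)/(6·2)=295/328, b=Δ2−h2·(2M2+M3)/6=-19/41
seg 3: a=0, c=M3/2=423/164, d=(M4−M3)/(6·2)=-141/328, b=Δ3−h3·(2M3+M4)/6=-77/82
t_q=5/2 → seg 1, τ=3/2; S=2+-17/82·τ+441/164·τ²+-301/328·τ³=12181/2624

  seg 0: a=4 b=-475/164 c=0 d=147/164
  seg 1: a=2 b=-17/82 c=441/164 d=-301/328
  seg 2: a=5 b=-19/41 c=-231/82 d=295/328
  seg 3: a=0 b=-77/82 c=423/164 d=-141/328
S(5/2) = 12181/2624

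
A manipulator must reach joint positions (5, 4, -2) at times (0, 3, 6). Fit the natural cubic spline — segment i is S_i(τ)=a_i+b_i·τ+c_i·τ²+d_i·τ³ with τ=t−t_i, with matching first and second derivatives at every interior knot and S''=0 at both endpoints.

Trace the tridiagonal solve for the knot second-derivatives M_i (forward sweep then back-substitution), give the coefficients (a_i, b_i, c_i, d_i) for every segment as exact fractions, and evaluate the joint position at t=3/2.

Δ: Δ0=-1/3, Δ1=-2
row 1: diag=12, rhs=-10; c'=1/4, d'=-5/6
back: M1=-5/6
M: M0=0, M1=-5/6, M2=0
seg 0: a=5, c=M0/2=0, d=(M1−M0)/(6·3)=-5/108, b=Δ0−h0·(2M0+M1)/6=1/12
seg 1: a=4, c=M1/2=-5/12, d=(M2−M1)/(6·3)=5/108, b=Δ1−h1·(2M1+M2)/6=-7/6
t_q=3/2 → seg 0, τ=3/2; S=5+1/12·τ+0·τ²+-5/108·τ³=159/32

  seg 0: a=5 b=1/12 c=0 d=-5/108
  seg 1: a=4 b=-7/6 c=-5/12 d=5/108
S(3/2) = 159/32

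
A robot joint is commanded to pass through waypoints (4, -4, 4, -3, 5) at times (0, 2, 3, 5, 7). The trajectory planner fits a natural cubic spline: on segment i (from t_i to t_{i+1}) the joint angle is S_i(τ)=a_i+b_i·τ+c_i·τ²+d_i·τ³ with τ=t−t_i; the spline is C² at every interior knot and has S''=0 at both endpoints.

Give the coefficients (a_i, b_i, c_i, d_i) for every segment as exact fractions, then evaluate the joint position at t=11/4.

  seg 0: a=4 b=-1147/128 c=0 d=635/512
  seg 1: a=-4 b=379/64 c=1905/256 d=-1373/256
  seg 2: a=4 b=1207/256 c=-1107/128 d=2325/1024
  seg 3: a=-3 b=-337/128 c=2547/512 d=-849/1024
S(11/4) = 38741/16384

Δ: Δ0=-4, Δ1=8, Δ2=-7/2, Δ3=4
row 1: diag=6, rhs=72; c'=1/6, d'=12
row 2: denom=6−1·1/6=35/6; d'=(-69−1·12)/(35/6)=-486/35
row 3: denom=8−2·12/35=256/35; d'=(45−2·-486/35)/(256/35)=2547/256
back: M3=2547/256
back: M2=-486/35−12/35·2547/256=-1107/64
back: M1=12−1/6·-1107/64=1905/128
M: M0=0, M1=1905/128, M2=-1107/64, M3=2547/256, M4=0
seg 0: a=4, c=M0/2=0, d=(M1−M0)/(6·2)=635/512, b=Δ0−h0·(2M0+M1)/6=-1147/128
seg 1: a=-4, c=M1/2=1905/256, d=(M2−M1)/(6·1)=-1373/256, b=Δ1−h1·(2M1+M2)/6=379/64
seg 2: a=4, c=M2/2=-1107/128, d=(M3−M2)/(6·2)=2325/1024, b=Δ2−h2·(2M2+M3)/6=1207/256
seg 3: a=-3, c=M3/2=2547/512, d=(M4−M3)/(6·2)=-849/1024, b=Δ3−h3·(2M3+M4)/6=-337/128
t_q=11/4 → seg 1, τ=3/4; S=-4+379/64·τ+1905/256·τ²+-1373/256·τ³=38741/16384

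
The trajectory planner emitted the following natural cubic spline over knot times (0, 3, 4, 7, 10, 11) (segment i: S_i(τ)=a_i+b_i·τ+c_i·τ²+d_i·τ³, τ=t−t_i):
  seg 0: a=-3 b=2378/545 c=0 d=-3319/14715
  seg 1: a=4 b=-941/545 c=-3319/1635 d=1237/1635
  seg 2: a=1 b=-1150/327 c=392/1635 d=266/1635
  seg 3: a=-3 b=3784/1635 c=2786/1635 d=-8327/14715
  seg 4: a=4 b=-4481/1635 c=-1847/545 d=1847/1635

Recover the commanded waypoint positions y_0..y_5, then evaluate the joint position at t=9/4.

y_0=-3 y_1=4 y_2=1 y_3=-3 y_4=4 y_5=-1
S(9/4) = 148179/34880

y_0 = S_0(0) = a_0 = -3
y_1 = S_1(0) = a_1 = 4
y_2 = S_2(0) = a_2 = 1
y_3 = S_3(0) = a_3 = -3
y_4 = S_4(0) = a_4 = 4
y_5 = S_4(1) = -1
t_q=9/4 is in segment 0 (τ=9/4); S_0(τ)=148179/34880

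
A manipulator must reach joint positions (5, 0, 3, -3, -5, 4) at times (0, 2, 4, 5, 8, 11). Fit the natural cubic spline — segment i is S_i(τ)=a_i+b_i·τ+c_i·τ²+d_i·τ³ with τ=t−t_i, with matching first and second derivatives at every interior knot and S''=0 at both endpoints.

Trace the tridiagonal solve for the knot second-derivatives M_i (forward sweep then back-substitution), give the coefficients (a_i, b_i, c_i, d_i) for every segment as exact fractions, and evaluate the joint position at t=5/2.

Δ: Δ0=-5/2, Δ1=3/2, Δ2=-6, Δ3=-2/3, Δ4=3
row 1: diag=8, rhs=24; c'=1/4, d'=3
row 2: denom=6−2·1/4=11/2; d'=(-45−2·3)/(11/2)=-102/11
row 3: denom=8−1·2/11=86/11; d'=(32−1·-102/11)/(86/11)=227/43
row 4: denom=12−3·33/86=933/86; d'=(22−3·227/43)/(933/86)=530/933
back: M4=530/933
back: M3=227/43−33/86·530/933=1574/311
back: M2=-102/11−2/11·1574/311=-3170/311
back: M1=3−1/4·-3170/311=3451/622
M: M0=0, M1=3451/622, M2=-3170/311, M3=1574/311, M4=530/933, M5=0
seg 0: a=5, c=M0/2=0, d=(M1−M0)/(6·2)=3451/7464, b=Δ0−h0·(2M0+M1)/6=-4058/933
seg 1: a=0, c=M1/2=3451/1244, d=(M2−M1)/(6·2)=-9791/7464, b=Δ1−h1·(2M1+M2)/6=2237/1866
seg 2: a=3, c=M2/2=-1585/311, d=(M3−M2)/(6·1)=2372/933, b=Δ2−h2·(2M2+M3)/6=-3215/933
seg 3: a=-3, c=M3/2=787/311, d=(M4−M3)/(6·3)=-2096/8397, b=Δ3−h3·(2M3+M4)/6=-5609/933
seg 4: a=-5, c=M4/2=265/933, d=(M5−M4)/(6·3)=-265/8397, b=Δ4−h4·(2M4+M5)/6=2269/933
t_q=5/2 → seg 1, τ=1/2; S=0+2237/1866·τ+3451/1244·τ²+-9791/7464·τ³=22471/19904

  seg 0: a=5 b=-4058/933 c=0 d=3451/7464
  seg 1: a=0 b=2237/1866 c=3451/1244 d=-9791/7464
  seg 2: a=3 b=-3215/933 c=-1585/311 d=2372/933
  seg 3: a=-3 b=-5609/933 c=787/311 d=-2096/8397
  seg 4: a=-5 b=2269/933 c=265/933 d=-265/8397
S(5/2) = 22471/19904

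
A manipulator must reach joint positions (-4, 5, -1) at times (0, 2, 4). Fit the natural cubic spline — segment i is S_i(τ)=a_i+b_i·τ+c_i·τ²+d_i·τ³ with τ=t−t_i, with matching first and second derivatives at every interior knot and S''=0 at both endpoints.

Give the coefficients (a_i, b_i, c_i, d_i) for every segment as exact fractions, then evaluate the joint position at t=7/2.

  seg 0: a=-4 b=51/8 c=0 d=-15/32
  seg 1: a=5 b=3/4 c=-45/16 d=15/32
S(7/2) = 353/256

Δ: Δ0=9/2, Δ1=-3
row 1: diag=8, rhs=-45; c'=1/4, d'=-45/8
back: M1=-45/8
M: M0=0, M1=-45/8, M2=0
seg 0: a=-4, c=M0/2=0, d=(M1−M0)/(6·2)=-15/32, b=Δ0−h0·(2M0+M1)/6=51/8
seg 1: a=5, c=M1/2=-45/16, d=(M2−M1)/(6·2)=15/32, b=Δ1−h1·(2M1+M2)/6=3/4
t_q=7/2 → seg 1, τ=3/2; S=5+3/4·τ+-45/16·τ²+15/32·τ³=353/256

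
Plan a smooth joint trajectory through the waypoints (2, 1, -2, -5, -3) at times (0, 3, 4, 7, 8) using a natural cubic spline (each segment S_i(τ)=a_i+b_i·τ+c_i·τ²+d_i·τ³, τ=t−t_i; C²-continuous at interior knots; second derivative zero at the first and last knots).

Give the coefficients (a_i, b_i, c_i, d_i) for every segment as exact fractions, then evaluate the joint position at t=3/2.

Δ: Δ0=-1/3, Δ1=-3, Δ2=-1, Δ3=2
row 1: diag=8, rhs=-16; c'=1/8, d'=-2
row 2: denom=8−1·1/8=63/8; d'=(12−1·-2)/(63/8)=16/9
row 3: denom=8−3·8/21=48/7; d'=(18−3·16/9)/(48/7)=133/72
back: M3=133/72
back: M2=16/9−8/21·133/72=29/27
back: M1=-2−1/8·29/27=-461/216
M: M0=0, M1=-461/216, M2=29/27, M3=133/72, M4=0
seg 0: a=2, c=M0/2=0, d=(M1−M0)/(6·3)=-461/3888, b=Δ0−h0·(2M0+M1)/6=317/432
seg 1: a=1, c=M1/2=-461/432, d=(M2−M1)/(6·1)=77/144, b=Δ1−h1·(2M1+M2)/6=-533/216
seg 2: a=-2, c=M2/2=29/54, d=(M3−M2)/(6·3)=167/3888, b=Δ2−h2·(2M2+M3)/6=-1295/432
seg 3: a=-5, c=M3/2=133/144, d=(M4−M3)/(6·1)=-133/432, b=Δ3−h3·(2M3+M4)/6=299/216
t_q=3/2 → seg 0, τ=3/2; S=2+317/432·τ+0·τ²+-461/3888·τ³=1037/384

  seg 0: a=2 b=317/432 c=0 d=-461/3888
  seg 1: a=1 b=-533/216 c=-461/432 d=77/144
  seg 2: a=-2 b=-1295/432 c=29/54 d=167/3888
  seg 3: a=-5 b=299/216 c=133/144 d=-133/432
S(3/2) = 1037/384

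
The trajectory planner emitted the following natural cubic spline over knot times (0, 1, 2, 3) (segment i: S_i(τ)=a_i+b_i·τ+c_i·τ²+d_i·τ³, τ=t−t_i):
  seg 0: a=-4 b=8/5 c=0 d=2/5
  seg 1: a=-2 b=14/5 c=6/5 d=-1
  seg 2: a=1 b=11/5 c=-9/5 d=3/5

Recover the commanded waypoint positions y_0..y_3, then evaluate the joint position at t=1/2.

y_0=-4 y_1=-2 y_2=1 y_3=2
S(1/2) = -63/20

y_0 = S_0(0) = a_0 = -4
y_1 = S_1(0) = a_1 = -2
y_2 = S_2(0) = a_2 = 1
y_3 = S_2(1) = 2
t_q=1/2 is in segment 0 (τ=1/2); S_0(τ)=-63/20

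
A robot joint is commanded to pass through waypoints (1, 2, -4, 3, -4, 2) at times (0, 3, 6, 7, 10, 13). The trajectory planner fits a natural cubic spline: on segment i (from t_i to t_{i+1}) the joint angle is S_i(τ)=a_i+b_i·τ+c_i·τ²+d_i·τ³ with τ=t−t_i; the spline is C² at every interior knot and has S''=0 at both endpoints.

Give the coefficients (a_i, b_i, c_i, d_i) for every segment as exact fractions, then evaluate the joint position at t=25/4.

Δ: Δ0=1/3, Δ1=-2, Δ2=7, Δ3=-7/3, Δ4=2
row 1: diag=12, rhs=-14; c'=1/4, d'=-7/6
row 2: denom=8−3·1/4=29/4; d'=(54−3·-7/6)/(29/4)=230/29
row 3: denom=8−1·4/29=228/29; d'=(-56−1·230/29)/(228/29)=-309/38
row 4: denom=12−3·29/76=825/76; d'=(26−3·-309/38)/(825/76)=766/165
back: M4=766/165
back: M3=-309/38−29/76·766/165=-1634/165
back: M2=230/29−4/29·-1634/165=1534/165
back: M1=-7/6−1/4·1534/165=-192/55
M: M0=0, M1=-192/55, M2=1534/165, M3=-1634/165, M4=766/165, M5=0
seg 0: a=1, c=M0/2=0, d=(M1−M0)/(6·3)=-32/165, b=Δ0−h0·(2M0+M1)/6=343/165
seg 1: a=2, c=M1/2=-96/55, d=(M2−M1)/(6·3)=211/297, b=Δ1−h1·(2M1+M2)/6=-521/165
seg 2: a=-4, c=M2/2=767/165, d=(M3−M2)/(6·1)=-16/5, b=Δ2−h2·(2M2+M3)/6=916/165
seg 3: a=3, c=M3/2=-817/165, d=(M4−M3)/(6·3)=80/99, b=Δ3−h3·(2M3+M4)/6=866/165
seg 4: a=-4, c=M4/2=383/165, d=(M5−M4)/(6·3)=-383/1485, b=Δ4−h4·(2M4+M5)/6=-436/165
t_q=25/4 → seg 2, τ=1/4; S=-4+916/165·τ+767/165·τ²+-16/5·τ³=-2087/880

  seg 0: a=1 b=343/165 c=0 d=-32/165
  seg 1: a=2 b=-521/165 c=-96/55 d=211/297
  seg 2: a=-4 b=916/165 c=767/165 d=-16/5
  seg 3: a=3 b=866/165 c=-817/165 d=80/99
  seg 4: a=-4 b=-436/165 c=383/165 d=-383/1485
S(25/4) = -2087/880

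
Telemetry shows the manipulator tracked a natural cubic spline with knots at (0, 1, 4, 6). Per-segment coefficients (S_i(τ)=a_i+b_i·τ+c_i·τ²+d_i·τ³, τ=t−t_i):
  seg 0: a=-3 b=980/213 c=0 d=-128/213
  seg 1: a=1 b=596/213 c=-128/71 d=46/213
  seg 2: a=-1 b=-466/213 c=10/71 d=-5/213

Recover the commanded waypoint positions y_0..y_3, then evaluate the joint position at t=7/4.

y_0=-3 y_1=1 y_2=-1 y_3=-5
S(7/4) = 4943/2272

y_0 = S_0(0) = a_0 = -3
y_1 = S_1(0) = a_1 = 1
y_2 = S_2(0) = a_2 = -1
y_3 = S_2(2) = -5
t_q=7/4 is in segment 1 (τ=3/4); S_1(τ)=4943/2272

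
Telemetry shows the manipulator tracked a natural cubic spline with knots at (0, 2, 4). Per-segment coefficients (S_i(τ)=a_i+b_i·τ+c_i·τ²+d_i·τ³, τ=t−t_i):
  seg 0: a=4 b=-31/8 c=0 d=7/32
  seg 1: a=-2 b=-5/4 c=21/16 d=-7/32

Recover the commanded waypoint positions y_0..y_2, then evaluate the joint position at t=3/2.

y_0 = S_0(0) = a_0 = 4
y_1 = S_1(0) = a_1 = -2
y_2 = S_1(2) = -1
t_q=3/2 is in segment 0 (τ=3/2); S_0(τ)=-275/256

y_0=4 y_1=-2 y_2=-1
S(3/2) = -275/256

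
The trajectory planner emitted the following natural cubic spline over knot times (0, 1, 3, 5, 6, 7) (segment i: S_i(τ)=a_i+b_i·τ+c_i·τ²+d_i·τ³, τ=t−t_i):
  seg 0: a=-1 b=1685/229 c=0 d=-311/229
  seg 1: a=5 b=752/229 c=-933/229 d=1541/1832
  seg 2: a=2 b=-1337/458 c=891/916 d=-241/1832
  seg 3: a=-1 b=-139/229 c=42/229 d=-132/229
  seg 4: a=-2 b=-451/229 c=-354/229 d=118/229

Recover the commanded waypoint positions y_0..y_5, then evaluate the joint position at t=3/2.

y_0 = S_0(0) = a_0 = -1
y_1 = S_1(0) = a_1 = 5
y_2 = S_2(0) = a_2 = 2
y_3 = S_3(0) = a_3 = -1
y_4 = S_4(0) = a_4 = -2
y_5 = S_4(1) = -5
t_q=3/2 is in segment 1 (τ=1/2); S_1(τ)=83957/14656

y_0=-1 y_1=5 y_2=2 y_3=-1 y_4=-2 y_5=-5
S(3/2) = 83957/14656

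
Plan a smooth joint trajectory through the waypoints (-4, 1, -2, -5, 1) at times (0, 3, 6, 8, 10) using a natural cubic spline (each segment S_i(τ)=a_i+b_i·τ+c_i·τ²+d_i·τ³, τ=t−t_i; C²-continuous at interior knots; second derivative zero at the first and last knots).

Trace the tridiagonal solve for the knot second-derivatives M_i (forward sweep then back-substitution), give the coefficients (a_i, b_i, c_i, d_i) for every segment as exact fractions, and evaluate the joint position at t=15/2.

  seg 0: a=-4 b=1891/840 c=0 d=-491/7560
  seg 1: a=1 b=209/420 c=-491/840 d=43/1512
  seg 2: a=-2 b=-269/120 c=-23/70 d=235/672
  seg 3: a=-5 b=269/420 c=991/560 d=-991/3360
S(15/2) = -44097/8960

Δ: Δ0=5/3, Δ1=-1, Δ2=-3/2, Δ3=3
row 1: diag=12, rhs=-16; c'=1/4, d'=-4/3
row 2: denom=10−3·1/4=37/4; d'=(-3−3·-4/3)/(37/4)=4/37
row 3: denom=8−2·8/37=280/37; d'=(27−2·4/37)/(280/37)=991/280
back: M3=991/280
back: M2=4/37−8/37·991/280=-23/35
back: M1=-4/3−1/4·-23/35=-491/420
M: M0=0, M1=-491/420, M2=-23/35, M3=991/280, M4=0
seg 0: a=-4, c=M0/2=0, d=(M1−M0)/(6·3)=-491/7560, b=Δ0−h0·(2M0+M1)/6=1891/840
seg 1: a=1, c=M1/2=-491/840, d=(M2−M1)/(6·3)=43/1512, b=Δ1−h1·(2M1+M2)/6=209/420
seg 2: a=-2, c=M2/2=-23/70, d=(M3−M2)/(6·2)=235/672, b=Δ2−h2·(2M2+M3)/6=-269/120
seg 3: a=-5, c=M3/2=991/560, d=(M4−M3)/(6·2)=-991/3360, b=Δ3−h3·(2M3+M4)/6=269/420
t_q=15/2 → seg 2, τ=3/2; S=-2+-269/120·τ+-23/70·τ²+235/672·τ³=-44097/8960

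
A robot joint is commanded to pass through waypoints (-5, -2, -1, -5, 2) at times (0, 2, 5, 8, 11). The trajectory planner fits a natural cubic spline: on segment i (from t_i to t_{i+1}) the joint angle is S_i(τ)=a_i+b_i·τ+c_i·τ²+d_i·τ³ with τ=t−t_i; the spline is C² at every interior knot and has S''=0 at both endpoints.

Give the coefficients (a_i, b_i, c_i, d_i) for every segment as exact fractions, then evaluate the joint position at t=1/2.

  seg 0: a=-5 b=332/207 c=0 d=-43/1656
  seg 1: a=-2 b=535/414 c=-43/276 d=-407/7452
  seg 2: a=-1 b=-925/828 c=-134/207 d=1429/7452
  seg 3: a=-5 b=73/414 c=893/828 d=-893/7452
S(1/2) = -18553/4416

Δ: Δ0=3/2, Δ1=1/3, Δ2=-4/3, Δ3=7/3
row 1: diag=10, rhs=-7; c'=3/10, d'=-7/10
row 2: denom=12−3·3/10=111/10; d'=(-10−3·-7/10)/(111/10)=-79/111
row 3: denom=12−3·10/37=414/37; d'=(22−3·-79/111)/(414/37)=893/414
back: M3=893/414
back: M2=-79/111−10/37·893/414=-268/207
back: M1=-7/10−3/10·-268/207=-43/138
M: M0=0, M1=-43/138, M2=-268/207, M3=893/414, M4=0
seg 0: a=-5, c=M0/2=0, d=(M1−M0)/(6·2)=-43/1656, b=Δ0−h0·(2M0+M1)/6=332/207
seg 1: a=-2, c=M1/2=-43/276, d=(M2−M1)/(6·3)=-407/7452, b=Δ1−h1·(2M1+M2)/6=535/414
seg 2: a=-1, c=M2/2=-134/207, d=(M3−M2)/(6·3)=1429/7452, b=Δ2−h2·(2M2+M3)/6=-925/828
seg 3: a=-5, c=M3/2=893/828, d=(M4−M3)/(6·3)=-893/7452, b=Δ3−h3·(2M3+M4)/6=73/414
t_q=1/2 → seg 0, τ=1/2; S=-5+332/207·τ+0·τ²+-43/1656·τ³=-18553/4416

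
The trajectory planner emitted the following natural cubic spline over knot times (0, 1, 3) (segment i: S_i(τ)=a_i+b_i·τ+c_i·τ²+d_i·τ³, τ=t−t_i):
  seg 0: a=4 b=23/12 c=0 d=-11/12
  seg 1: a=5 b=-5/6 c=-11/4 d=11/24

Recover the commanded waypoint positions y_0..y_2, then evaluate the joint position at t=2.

y_0 = S_0(0) = a_0 = 4
y_1 = S_1(0) = a_1 = 5
y_2 = S_1(2) = -4
t_q=2 is in segment 1 (τ=1); S_1(τ)=15/8

y_0=4 y_1=5 y_2=-4
S(2) = 15/8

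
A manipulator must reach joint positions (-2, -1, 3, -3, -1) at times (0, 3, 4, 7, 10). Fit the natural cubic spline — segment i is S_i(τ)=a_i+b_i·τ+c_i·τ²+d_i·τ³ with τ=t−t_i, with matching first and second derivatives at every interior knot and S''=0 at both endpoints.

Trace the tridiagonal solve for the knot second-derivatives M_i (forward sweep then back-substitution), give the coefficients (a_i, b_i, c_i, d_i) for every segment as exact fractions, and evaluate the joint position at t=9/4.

  seg 0: a=-2 b=-17/12 c=0 d=7/36
  seg 1: a=-1 b=23/6 c=7/4 d=-19/12
  seg 2: a=3 b=31/12 c=-3 d=53/108
  seg 3: a=-3 b=-13/6 c=17/12 d=-17/108
S(9/4) = -761/256

Δ: Δ0=1/3, Δ1=4, Δ2=-2, Δ3=2/3
row 1: diag=8, rhs=22; c'=1/8, d'=11/4
row 2: denom=8−1·1/8=63/8; d'=(-36−1·11/4)/(63/8)=-310/63
row 3: denom=12−3·8/21=76/7; d'=(16−3·-310/63)/(76/7)=17/6
back: M3=17/6
back: M2=-310/63−8/21·17/6=-6
back: M1=11/4−1/8·-6=7/2
M: M0=0, M1=7/2, M2=-6, M3=17/6, M4=0
seg 0: a=-2, c=M0/2=0, d=(M1−M0)/(6·3)=7/36, b=Δ0−h0·(2M0+M1)/6=-17/12
seg 1: a=-1, c=M1/2=7/4, d=(M2−M1)/(6·1)=-19/12, b=Δ1−h1·(2M1+M2)/6=23/6
seg 2: a=3, c=M2/2=-3, d=(M3−M2)/(6·3)=53/108, b=Δ2−h2·(2M2+M3)/6=31/12
seg 3: a=-3, c=M3/2=17/12, d=(M4−M3)/(6·3)=-17/108, b=Δ3−h3·(2M3+M4)/6=-13/6
t_q=9/4 → seg 0, τ=9/4; S=-2+-17/12·τ+0·τ²+7/36·τ³=-761/256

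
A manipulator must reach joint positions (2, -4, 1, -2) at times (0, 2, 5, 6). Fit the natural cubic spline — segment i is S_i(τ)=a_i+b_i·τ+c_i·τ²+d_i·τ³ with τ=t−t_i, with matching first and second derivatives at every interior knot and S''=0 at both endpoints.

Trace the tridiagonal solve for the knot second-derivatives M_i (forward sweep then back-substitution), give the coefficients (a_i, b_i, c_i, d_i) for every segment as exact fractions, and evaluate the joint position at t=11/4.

Δ: Δ0=-3, Δ1=5/3, Δ2=-3
row 1: diag=10, rhs=28; c'=3/10, d'=14/5
row 2: denom=8−3·3/10=71/10; d'=(-28−3·14/5)/(71/10)=-364/71
back: M2=-364/71
back: M1=14/5−3/10·-364/71=308/71
M: M0=0, M1=308/71, M2=-364/71, M3=0
seg 0: a=2, c=M0/2=0, d=(M1−M0)/(6·2)=77/213, b=Δ0−h0·(2M0+M1)/6=-947/213
seg 1: a=-4, c=M1/2=154/71, d=(M2−M1)/(6·3)=-112/213, b=Δ1−h1·(2M1+M2)/6=-23/213
seg 2: a=1, c=M2/2=-182/71, d=(M3−M2)/(6·1)=182/213, b=Δ2−h2·(2M2+M3)/6=-275/213
t_q=11/4 → seg 1, τ=3/4; S=-4+-23/213·τ+154/71·τ²+-112/213·τ³=-1751/568

  seg 0: a=2 b=-947/213 c=0 d=77/213
  seg 1: a=-4 b=-23/213 c=154/71 d=-112/213
  seg 2: a=1 b=-275/213 c=-182/71 d=182/213
S(11/4) = -1751/568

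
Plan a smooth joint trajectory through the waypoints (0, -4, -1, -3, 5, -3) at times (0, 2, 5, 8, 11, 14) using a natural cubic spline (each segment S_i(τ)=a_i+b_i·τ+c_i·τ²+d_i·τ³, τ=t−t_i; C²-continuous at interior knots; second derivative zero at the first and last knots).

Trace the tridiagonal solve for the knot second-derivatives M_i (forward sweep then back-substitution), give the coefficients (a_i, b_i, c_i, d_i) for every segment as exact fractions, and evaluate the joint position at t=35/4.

  seg 0: a=0 b=-872/309 c=0 d=127/618
  seg 1: a=-4 b=-110/309 c=127/103 d=-724/2781
  seg 2: a=-1 b=4/309 c=-343/309 d=91/309
  seg 3: a=-3 b=403/309 c=476/309 d=-1007/2781
  seg 4: a=5 b=238/309 c=-177/103 d=59/309
S(35/4) = -8623/6592

Δ: Δ0=-2, Δ1=1, Δ2=-2/3, Δ3=8/3, Δ4=-8/3
row 1: diag=10, rhs=18; c'=3/10, d'=9/5
row 2: denom=12−3·3/10=111/10; d'=(-10−3·9/5)/(111/10)=-154/111
row 3: denom=12−3·10/37=414/37; d'=(20−3·-154/111)/(414/37)=149/69
row 4: denom=12−3·37/138=515/46; d'=(-32−3·149/69)/(515/46)=-354/103
back: M4=-354/103
back: M3=149/69−37/138·-354/103=952/309
back: M2=-154/111−10/37·952/309=-686/309
back: M1=9/5−3/10·-686/309=254/103
M: M0=0, M1=254/103, M2=-686/309, M3=952/309, M4=-354/103, M5=0
seg 0: a=0, c=M0/2=0, d=(M1−M0)/(6·2)=127/618, b=Δ0−h0·(2M0+M1)/6=-872/309
seg 1: a=-4, c=M1/2=127/103, d=(M2−M1)/(6·3)=-724/2781, b=Δ1−h1·(2M1+M2)/6=-110/309
seg 2: a=-1, c=M2/2=-343/309, d=(M3−M2)/(6·3)=91/309, b=Δ2−h2·(2M2+M3)/6=4/309
seg 3: a=-3, c=M3/2=476/309, d=(M4−M3)/(6·3)=-1007/2781, b=Δ3−h3·(2M3+M4)/6=403/309
seg 4: a=5, c=M4/2=-177/103, d=(M5−M4)/(6·3)=59/309, b=Δ4−h4·(2M4+M5)/6=238/309
t_q=35/4 → seg 3, τ=3/4; S=-3+403/309·τ+476/309·τ²+-1007/2781·τ³=-8623/6592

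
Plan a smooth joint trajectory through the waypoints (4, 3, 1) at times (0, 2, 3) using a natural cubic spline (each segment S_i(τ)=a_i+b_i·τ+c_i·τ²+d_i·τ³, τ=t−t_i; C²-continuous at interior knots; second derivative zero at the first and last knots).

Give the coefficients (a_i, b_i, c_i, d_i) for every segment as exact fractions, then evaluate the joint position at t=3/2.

  seg 0: a=4 b=0 c=0 d=-1/8
  seg 1: a=3 b=-3/2 c=-3/4 d=1/4
S(3/2) = 229/64

Δ: Δ0=-1/2, Δ1=-2
row 1: diag=6, rhs=-9; c'=1/6, d'=-3/2
back: M1=-3/2
M: M0=0, M1=-3/2, M2=0
seg 0: a=4, c=M0/2=0, d=(M1−M0)/(6·2)=-1/8, b=Δ0−h0·(2M0+M1)/6=0
seg 1: a=3, c=M1/2=-3/4, d=(M2−M1)/(6·1)=1/4, b=Δ1−h1·(2M1+M2)/6=-3/2
t_q=3/2 → seg 0, τ=3/2; S=4+0·τ+0·τ²+-1/8·τ³=229/64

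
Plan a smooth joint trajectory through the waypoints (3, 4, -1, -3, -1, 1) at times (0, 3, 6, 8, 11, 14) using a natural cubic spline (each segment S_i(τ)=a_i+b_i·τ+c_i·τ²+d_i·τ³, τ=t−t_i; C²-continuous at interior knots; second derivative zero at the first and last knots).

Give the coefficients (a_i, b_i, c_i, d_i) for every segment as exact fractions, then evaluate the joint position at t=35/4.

Δ: Δ0=1/3, Δ1=-5/3, Δ2=-1, Δ3=2/3, Δ4=2/3
row 1: diag=12, rhs=-12; c'=1/4, d'=-1
row 2: denom=10−3·1/4=37/4; d'=(4−3·-1)/(37/4)=28/37
row 3: denom=10−2·8/37=354/37; d'=(10−2·28/37)/(354/37)=157/177
row 4: denom=12−3·37/118=1305/118; d'=(0−3·157/177)/(1305/118)=-314/1305
back: M4=-314/1305
back: M3=157/177−37/118·-314/1305=1256/1305
back: M2=28/37−8/37·1256/1305=716/1305
back: M1=-1−1/4·716/1305=-1484/1305
M: M0=0, M1=-1484/1305, M2=716/1305, M3=1256/1305, M4=-314/1305, M5=0
seg 0: a=3, c=M0/2=0, d=(M1−M0)/(6·3)=-742/11745, b=Δ0−h0·(2M0+M1)/6=1177/1305
seg 1: a=4, c=M1/2=-742/1305, d=(M2−M1)/(6·3)=220/2349, b=Δ1−h1·(2M1+M2)/6=-1049/1305
seg 2: a=-1, c=M2/2=358/1305, d=(M3−M2)/(6·2)=1/29, b=Δ2−h2·(2M2+M3)/6=-2201/1305
seg 3: a=-3, c=M3/2=628/1305, d=(M4−M3)/(6·3)=-157/2349, b=Δ3−h3·(2M3+M4)/6=-229/1305
seg 4: a=-1, c=M4/2=-157/1305, d=(M5−M4)/(6·3)=157/11745, b=Δ4−h4·(2M4+M5)/6=1184/1305
t_q=35/4 → seg 3, τ=3/4; S=-3+-229/1305·τ+628/1305·τ²+-157/2349·τ³=-26811/9280

  seg 0: a=3 b=1177/1305 c=0 d=-742/11745
  seg 1: a=4 b=-1049/1305 c=-742/1305 d=220/2349
  seg 2: a=-1 b=-2201/1305 c=358/1305 d=1/29
  seg 3: a=-3 b=-229/1305 c=628/1305 d=-157/2349
  seg 4: a=-1 b=1184/1305 c=-157/1305 d=157/11745
S(35/4) = -26811/9280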